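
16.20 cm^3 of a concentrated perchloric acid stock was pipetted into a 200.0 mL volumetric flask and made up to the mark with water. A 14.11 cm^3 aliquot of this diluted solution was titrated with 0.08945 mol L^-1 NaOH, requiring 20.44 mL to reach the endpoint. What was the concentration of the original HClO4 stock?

1.60 M

n(NaOH) = 0.08945 x 0.02044 = 0.001828 mol.
n(HClO4) in the aliquot = 0.001828 mol.
[diluted HClO4] = 0.001828 / 0.01411 = 0.1296 M.
Dilution factor = 200.0/16.20 = 12.35, so [stock] = 0.1296 x 12.35 = 1.60 M.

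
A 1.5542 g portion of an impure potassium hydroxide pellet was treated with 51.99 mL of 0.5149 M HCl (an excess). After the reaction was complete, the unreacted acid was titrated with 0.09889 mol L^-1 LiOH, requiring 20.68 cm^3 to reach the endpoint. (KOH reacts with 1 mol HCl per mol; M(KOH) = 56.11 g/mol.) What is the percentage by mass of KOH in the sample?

Total n(HCl) added = 0.5149 x 0.05199 = 0.02677 mol.
n(LiOH) used = 0.09889 x 0.02068 = 0.002045 mol, which equals the excess n(HCl).
So n(HCl) consumed by the sample = 0.02677 - 0.002045 = 0.02472 mol.
n(KOH) = 0.02472 / 1 = 0.02472 mol.
mass KOH = 0.02472 x 56.11 = 1.387 g, so %KOH = 1.387/1.5542 x 100 = 89.3%.

89.3%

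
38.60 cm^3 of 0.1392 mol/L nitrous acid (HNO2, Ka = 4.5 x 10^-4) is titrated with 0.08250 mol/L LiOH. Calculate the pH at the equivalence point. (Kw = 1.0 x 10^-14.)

8.03

n(HNO2) = 0.1392 x 0.03860 = 0.005373 mol; V(LiOH) at equivalence = 0.005373/0.08250 = 0.06513 L.
At equivalence all the acid is converted to NO2-; total volume = 0.03860 + 0.06513 = 0.1037 L, so [NO2-] = 0.005373/0.1037 = 0.05180 M.
Kb = Kw/Ka = 1.0e-14 / 4.5 x 10^-4 = 2.22e-11.
[OH^-] = sqrt(Kb x [NO2-]) = sqrt(2.22e-11 x 0.05180) = 1.07e-6 M.
pOH = 5.97, so pH = 14.00 - 5.97 = 8.03.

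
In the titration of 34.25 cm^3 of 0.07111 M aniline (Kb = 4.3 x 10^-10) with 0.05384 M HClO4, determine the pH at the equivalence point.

3.07

n(C6H5NH2) = 0.07111 x 0.03425 = 0.002436 mol; V(HClO4) at equivalence = 0.002436/0.05384 = 0.04524 L.
At equivalence the base is fully converted to C6H5NH3+; total volume = 0.07949 L, so [C6H5NH3+] = 0.002436/0.07949 = 0.03064 M.
Ka(C6H5NH3+) = Kw/Kb = 1.0e-14 / 4.3 x 10^-10 = 2.33e-5.
[H^+] = sqrt(Ka x [C6H5NH3+]) = sqrt(2.33e-5 x 0.03064) = 0.000844 M.
pH = -log(0.000844) = 3.07.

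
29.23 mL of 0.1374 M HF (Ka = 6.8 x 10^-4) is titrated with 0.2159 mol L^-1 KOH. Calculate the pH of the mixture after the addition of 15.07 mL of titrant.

Initial n(HF) = 0.1374 x 0.02923 = 0.004016 mol.
n(KOH) added = 0.2159 x 0.01507 = 0.003254 mol, converting that many moles of HF to F-.
Remaining n(HF) = 0.0007626 mol; n(F-) = 0.003254 mol.
By Henderson-Hasselbalch, pH = pKa + log([A^-]/[HA]) = 3.17 + log(0.003254/0.0007626) = 3.17 + (+0.63) = 3.80.

3.80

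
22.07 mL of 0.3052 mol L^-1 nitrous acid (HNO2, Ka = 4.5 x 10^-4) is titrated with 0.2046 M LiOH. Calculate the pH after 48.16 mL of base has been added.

12.65

n(acid) = 0.3052 x 0.02207 = 0.006736 mol; n(LiOH) added = 0.2046 x 0.04816 = 0.009854 mol.
Base is in excess by 0.009854 - 0.006736 = 0.003118 mol in a total volume of 0.07023 L.
[OH^-] = 0.003118/0.07023 = 0.04439 M, so pOH = 1.35 and pH = 14.00 - 1.35 = 12.65.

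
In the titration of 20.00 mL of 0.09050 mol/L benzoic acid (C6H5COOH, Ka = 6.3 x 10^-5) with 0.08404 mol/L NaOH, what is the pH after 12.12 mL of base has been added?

4.31

Initial n(C6H5COOH) = 0.09050 x 0.02000 = 0.001810 mol.
n(NaOH) added = 0.08404 x 0.01212 = 0.001019 mol, converting that many moles of C6H5COOH to C6H5COO-.
Remaining n(C6H5COOH) = 0.0007914 mol; n(C6H5COO-) = 0.001019 mol.
By Henderson-Hasselbalch, pH = pKa + log([A^-]/[HA]) = 4.20 + log(0.001019/0.0007914) = 4.20 + (+0.11) = 4.31.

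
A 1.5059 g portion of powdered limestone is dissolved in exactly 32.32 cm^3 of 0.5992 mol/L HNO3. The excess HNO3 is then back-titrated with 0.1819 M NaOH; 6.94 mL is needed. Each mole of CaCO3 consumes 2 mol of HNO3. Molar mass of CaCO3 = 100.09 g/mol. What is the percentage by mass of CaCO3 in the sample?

60.2%

Total n(HNO3) added = 0.5992 x 0.03232 = 0.01937 mol.
n(NaOH) used = 0.1819 x 0.006940 = 0.001262 mol, which equals the excess n(HNO3).
So n(HNO3) consumed by the sample = 0.01937 - 0.001262 = 0.01810 mol.
n(CaCO3) = 0.01810 / 2 = 0.009052 mol.
mass CaCO3 = 0.009052 x 100.09 = 0.9060 g, so %CaCO3 = 0.9060/1.5059 x 100 = 60.2%.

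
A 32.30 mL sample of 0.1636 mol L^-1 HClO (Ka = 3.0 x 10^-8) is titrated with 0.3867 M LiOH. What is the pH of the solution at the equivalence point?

n(HClO) = 0.1636 x 0.03230 = 0.005284 mol; V(LiOH) at equivalence = 0.005284/0.3867 = 0.01367 L.
At equivalence all the acid is converted to ClO-; total volume = 0.03230 + 0.01367 = 0.04597 L, so [ClO-] = 0.005284/0.04597 = 0.1150 M.
Kb = Kw/Ka = 1.0e-14 / 3.0 x 10^-8 = 3.33e-7.
[OH^-] = sqrt(Kb x [ClO-]) = sqrt(3.33e-7 x 0.1150) = 0.000196 M.
pOH = 3.71, so pH = 14.00 - 3.71 = 10.29.

10.29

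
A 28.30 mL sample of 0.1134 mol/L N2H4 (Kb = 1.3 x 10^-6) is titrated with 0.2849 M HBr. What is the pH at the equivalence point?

n(N2H4) = 0.1134 x 0.02830 = 0.003209 mol; V(HBr) at equivalence = 0.003209/0.2849 = 0.01126 L.
At equivalence the base is fully converted to N2H5+; total volume = 0.03956 L, so [N2H5+] = 0.003209/0.03956 = 0.08111 M.
Ka(N2H5+) = Kw/Kb = 1.0e-14 / 1.3 x 10^-6 = 7.69e-9.
[H^+] = sqrt(Ka x [N2H5+]) = sqrt(7.69e-9 x 0.08111) = 2.50e-5 M.
pH = -log(2.50e-5) = 4.60.

4.60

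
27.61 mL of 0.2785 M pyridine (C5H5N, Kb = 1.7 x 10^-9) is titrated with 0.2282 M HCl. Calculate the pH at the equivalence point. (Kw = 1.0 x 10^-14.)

3.07

n(C5H5N) = 0.2785 x 0.02761 = 0.007689 mol; V(HCl) at equivalence = 0.007689/0.2282 = 0.03370 L.
At equivalence the base is fully converted to C5H5NH+; total volume = 0.06131 L, so [C5H5NH+] = 0.007689/0.06131 = 0.1254 M.
Ka(C5H5NH+) = Kw/Kb = 1.0e-14 / 1.7 x 10^-9 = 5.88e-6.
[H^+] = sqrt(Ka x [C5H5NH+]) = sqrt(5.88e-6 x 0.1254) = 0.000859 M.
pH = -log(0.000859) = 3.07.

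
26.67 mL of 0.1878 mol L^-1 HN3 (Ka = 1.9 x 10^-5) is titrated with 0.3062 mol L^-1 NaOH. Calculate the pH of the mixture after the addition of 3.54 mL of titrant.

4.16

Initial n(HN3) = 0.1878 x 0.02667 = 0.005009 mol.
n(NaOH) added = 0.3062 x 0.003540 = 0.001084 mol, converting that many moles of HN3 to N3-.
Remaining n(HN3) = 0.003925 mol; n(N3-) = 0.001084 mol.
By Henderson-Hasselbalch, pH = pKa + log([A^-]/[HA]) = 4.72 + log(0.001084/0.003925) = 4.72 + (-0.56) = 4.16.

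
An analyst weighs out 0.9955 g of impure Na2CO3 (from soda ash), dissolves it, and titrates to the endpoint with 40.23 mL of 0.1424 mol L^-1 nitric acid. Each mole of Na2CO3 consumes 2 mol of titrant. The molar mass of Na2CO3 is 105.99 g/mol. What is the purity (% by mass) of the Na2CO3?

30.5%

n(HNO3) = 0.1424 x 0.04023 = 0.005729 mol.
n(Na2CO3) = 0.005729 / 2 = 0.002864 mol.
mass of Na2CO3 = 0.002864 x 105.99 = 0.3036 g.
% purity = 0.3036 / 0.9955 x 100 = 30.5%.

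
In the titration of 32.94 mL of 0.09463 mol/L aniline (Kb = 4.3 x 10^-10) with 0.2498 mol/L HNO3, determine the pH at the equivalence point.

2.90

n(C6H5NH2) = 0.09463 x 0.03294 = 0.003117 mol; V(HNO3) at equivalence = 0.003117/0.2498 = 0.01248 L.
At equivalence the base is fully converted to C6H5NH3+; total volume = 0.04542 L, so [C6H5NH3+] = 0.003117/0.04542 = 0.06863 M.
Ka(C6H5NH3+) = Kw/Kb = 1.0e-14 / 4.3 x 10^-10 = 2.33e-5.
[H^+] = sqrt(Ka x [C6H5NH3+]) = sqrt(2.33e-5 x 0.06863) = 0.00126 M.
pH = -log(0.00126) = 2.90.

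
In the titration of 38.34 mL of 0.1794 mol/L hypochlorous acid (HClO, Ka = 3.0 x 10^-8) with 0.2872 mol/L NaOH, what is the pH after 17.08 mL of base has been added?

7.92

Initial n(HClO) = 0.1794 x 0.03834 = 0.006878 mol.
n(NaOH) added = 0.2872 x 0.01708 = 0.004905 mol, converting that many moles of HClO to ClO-.
Remaining n(HClO) = 0.001973 mol; n(ClO-) = 0.004905 mol.
By Henderson-Hasselbalch, pH = pKa + log([A^-]/[HA]) = 7.52 + log(0.004905/0.001973) = 7.52 + (+0.40) = 7.92.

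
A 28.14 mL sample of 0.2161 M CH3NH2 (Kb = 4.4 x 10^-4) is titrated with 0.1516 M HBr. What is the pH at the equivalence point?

5.85

n(CH3NH2) = 0.2161 x 0.02814 = 0.006081 mol; V(HBr) at equivalence = 0.006081/0.1516 = 0.04011 L.
At equivalence the base is fully converted to CH3NH3+; total volume = 0.06825 L, so [CH3NH3+] = 0.006081/0.06825 = 0.08910 M.
Ka(CH3NH3+) = Kw/Kb = 1.0e-14 / 4.4 x 10^-4 = 2.27e-11.
[H^+] = sqrt(Ka x [CH3NH3+]) = sqrt(2.27e-11 x 0.08910) = 1.42e-6 M.
pH = -log(1.42e-6) = 5.85.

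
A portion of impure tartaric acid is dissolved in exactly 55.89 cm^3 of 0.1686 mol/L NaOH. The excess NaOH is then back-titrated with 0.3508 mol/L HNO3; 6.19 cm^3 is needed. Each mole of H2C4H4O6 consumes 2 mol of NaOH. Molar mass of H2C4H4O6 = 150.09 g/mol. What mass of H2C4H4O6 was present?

0.544 g

Total n(NaOH) added = 0.1686 x 0.05589 = 0.009423 mol.
n(HNO3) used = 0.3508 x 0.006190 = 0.002171 mol, which equals the excess n(NaOH).
So n(NaOH) consumed by the sample = 0.009423 - 0.002171 = 0.007252 mol.
n(H2C4H4O6) = 0.007252 / 2 = 0.003626 mol.
mass = 0.003626 mol x 150.09 g/mol = 0.544 g.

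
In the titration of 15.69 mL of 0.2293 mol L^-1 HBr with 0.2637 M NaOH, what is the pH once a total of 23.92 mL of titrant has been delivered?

12.84

n(acid) = 0.2293 x 0.01569 = 0.003598 mol; n(NaOH) added = 0.2637 x 0.02392 = 0.006308 mol.
Base is in excess by 0.006308 - 0.003598 = 0.002710 mol in a total volume of 0.03961 L.
[OH^-] = 0.002710/0.03961 = 0.06842 M, so pOH = 1.16 and pH = 14.00 - 1.16 = 12.84.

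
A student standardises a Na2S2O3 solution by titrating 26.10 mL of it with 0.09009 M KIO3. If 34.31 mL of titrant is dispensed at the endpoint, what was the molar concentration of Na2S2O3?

n(KIO3) = 0.09009 x 0.03431 = 0.003091 mol.
From the balanced equation, 1 mol KIO3 reacts with 6 mol Na2S2O3, so n(Na2S2O3) = 0.003091 x 6/1 = 0.01855 mol.
[Na2S2O3] = 0.01855 / 0.02610 L = 0.711 M.

0.711 M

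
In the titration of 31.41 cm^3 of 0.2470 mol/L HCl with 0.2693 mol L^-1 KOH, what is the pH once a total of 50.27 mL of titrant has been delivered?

12.85

n(acid) = 0.2470 x 0.03141 = 0.007758 mol; n(KOH) added = 0.2693 x 0.05027 = 0.01354 mol.
Base is in excess by 0.01354 - 0.007758 = 0.005779 mol in a total volume of 0.08168 L.
[OH^-] = 0.005779/0.08168 = 0.07076 M, so pOH = 1.15 and pH = 14.00 - 1.15 = 12.85.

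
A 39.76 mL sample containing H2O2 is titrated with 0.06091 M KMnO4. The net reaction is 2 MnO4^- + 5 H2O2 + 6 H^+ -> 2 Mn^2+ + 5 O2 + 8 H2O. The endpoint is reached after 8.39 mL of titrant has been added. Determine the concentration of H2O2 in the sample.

n(KMnO4) = 0.06091 x 0.008390 = 0.0005110 mol.
From the balanced equation, 2 mol KMnO4 reacts with 5 mol H2O2, so n(H2O2) = 0.0005110 x 5/2 = 0.001278 mol.
[H2O2] = 0.001278 / 0.03976 L = 0.0321 M.

0.0321 M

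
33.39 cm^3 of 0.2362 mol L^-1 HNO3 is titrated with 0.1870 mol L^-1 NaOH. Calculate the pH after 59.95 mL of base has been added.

12.55

n(acid) = 0.2362 x 0.03339 = 0.007887 mol; n(NaOH) added = 0.1870 x 0.05995 = 0.01121 mol.
Base is in excess by 0.01121 - 0.007887 = 0.003324 mol in a total volume of 0.09334 L.
[OH^-] = 0.003324/0.09334 = 0.03561 M, so pOH = 1.45 and pH = 14.00 - 1.45 = 12.55.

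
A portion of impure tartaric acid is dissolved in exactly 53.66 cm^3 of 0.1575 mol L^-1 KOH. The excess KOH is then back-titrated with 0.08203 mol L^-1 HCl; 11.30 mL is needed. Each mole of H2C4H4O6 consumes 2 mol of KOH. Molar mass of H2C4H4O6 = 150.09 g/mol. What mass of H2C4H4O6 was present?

0.565 g

Total n(KOH) added = 0.1575 x 0.05366 = 0.008451 mol.
n(HCl) used = 0.08203 x 0.01130 = 0.0009269 mol, which equals the excess n(KOH).
So n(KOH) consumed by the sample = 0.008451 - 0.0009269 = 0.007525 mol.
n(H2C4H4O6) = 0.007525 / 2 = 0.003762 mol.
mass = 0.003762 mol x 150.09 g/mol = 0.565 g.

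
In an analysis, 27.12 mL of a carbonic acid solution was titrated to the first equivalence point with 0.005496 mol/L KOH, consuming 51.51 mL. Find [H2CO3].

n(KOH) = 0.005496 x 0.05151 = 0.0002831 mol.
At the first equivalence point, 1 mol OH^- react per mol H2CO3, so n(H2CO3) = 0.0002831 / 1 = 0.0002831 mol.
[H2CO3] = 0.0002831 / 0.02712 L = 0.0104 M.

0.0104 M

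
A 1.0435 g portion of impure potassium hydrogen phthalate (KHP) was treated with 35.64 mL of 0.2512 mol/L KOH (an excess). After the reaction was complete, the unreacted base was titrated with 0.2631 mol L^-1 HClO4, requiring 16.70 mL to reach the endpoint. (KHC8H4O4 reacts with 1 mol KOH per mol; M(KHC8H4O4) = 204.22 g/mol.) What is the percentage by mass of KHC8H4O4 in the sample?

Total n(KOH) added = 0.2512 x 0.03564 = 0.008953 mol.
n(HClO4) used = 0.2631 x 0.01670 = 0.004394 mol, which equals the excess n(KOH).
So n(KOH) consumed by the sample = 0.008953 - 0.004394 = 0.004559 mol.
n(KHC8H4O4) = 0.004559 / 1 = 0.004559 mol.
mass KHC8H4O4 = 0.004559 x 204.22 = 0.9310 g, so %KHC8H4O4 = 0.9310/1.0435 x 100 = 89.2%.

89.2%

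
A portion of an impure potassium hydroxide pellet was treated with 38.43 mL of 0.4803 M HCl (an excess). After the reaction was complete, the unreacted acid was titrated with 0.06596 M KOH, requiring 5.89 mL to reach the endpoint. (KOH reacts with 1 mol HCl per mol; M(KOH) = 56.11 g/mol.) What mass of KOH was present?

Total n(HCl) added = 0.4803 x 0.03843 = 0.01846 mol.
n(KOH) used = 0.06596 x 0.005890 = 0.0003885 mol, which equals the excess n(HCl).
So n(HCl) consumed by the sample = 0.01846 - 0.0003885 = 0.01807 mol.
n(KOH) = 0.01807 / 1 = 0.01807 mol.
mass = 0.01807 mol x 56.11 g/mol = 1.01 g.

1.01 g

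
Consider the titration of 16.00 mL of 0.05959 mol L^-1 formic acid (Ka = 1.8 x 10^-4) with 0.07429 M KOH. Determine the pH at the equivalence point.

n(HCOOH) = 0.05959 x 0.01600 = 0.0009534 mol; V(KOH) at equivalence = 0.0009534/0.07429 = 0.01283 L.
At equivalence all the acid is converted to HCOO-; total volume = 0.01600 + 0.01283 = 0.02883 L, so [HCOO-] = 0.0009534/0.02883 = 0.03307 M.
Kb = Kw/Ka = 1.0e-14 / 1.8 x 10^-4 = 5.56e-11.
[OH^-] = sqrt(Kb x [HCOO-]) = sqrt(5.56e-11 x 0.03307) = 1.36e-6 M.
pOH = 5.87, so pH = 14.00 - 5.87 = 8.13.

8.13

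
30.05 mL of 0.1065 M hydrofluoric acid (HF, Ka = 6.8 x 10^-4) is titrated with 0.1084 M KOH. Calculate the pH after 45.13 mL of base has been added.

n(acid) = 0.1065 x 0.03005 = 0.003200 mol; n(KOH) added = 0.1084 x 0.04513 = 0.004892 mol.
Base is in excess by 0.004892 - 0.003200 = 0.001692 mol in a total volume of 0.07518 L.
[OH^-] = 0.001692/0.07518 = 0.02250 M, so pOH = 1.65 and pH = 14.00 - 1.65 = 12.35.

12.35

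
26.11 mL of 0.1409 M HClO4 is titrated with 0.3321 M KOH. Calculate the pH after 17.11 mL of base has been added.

12.67

n(acid) = 0.1409 x 0.02611 = 0.003679 mol; n(KOH) added = 0.3321 x 0.01711 = 0.005682 mol.
Base is in excess by 0.005682 - 0.003679 = 0.002003 mol in a total volume of 0.04322 L.
[OH^-] = 0.002003/0.04322 = 0.04635 M, so pOH = 1.33 and pH = 14.00 - 1.33 = 12.67.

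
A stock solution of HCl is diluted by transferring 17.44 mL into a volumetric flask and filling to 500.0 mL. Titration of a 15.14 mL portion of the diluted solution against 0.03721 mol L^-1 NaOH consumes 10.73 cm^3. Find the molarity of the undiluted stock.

n(NaOH) = 0.03721 x 0.01073 = 0.0003993 mol.
n(HCl) in the aliquot = 0.0003993 mol.
[diluted HCl] = 0.0003993 / 0.01514 = 0.02637 M.
Dilution factor = 500.0/17.44 = 28.67, so [stock] = 0.02637 x 28.67 = 0.756 M.

0.756 M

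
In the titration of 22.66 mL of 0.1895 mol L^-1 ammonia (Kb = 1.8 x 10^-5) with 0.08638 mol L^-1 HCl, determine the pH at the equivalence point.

n(NH3) = 0.1895 x 0.02266 = 0.004294 mol; V(HCl) at equivalence = 0.004294/0.08638 = 0.04971 L.
At equivalence the base is fully converted to NH4+; total volume = 0.07237 L, so [NH4+] = 0.004294/0.07237 = 0.05933 M.
Ka(NH4+) = Kw/Kb = 1.0e-14 / 1.8 x 10^-5 = 5.56e-10.
[H^+] = sqrt(Ka x [NH4+]) = sqrt(5.56e-10 x 0.05933) = 5.74e-6 M.
pH = -log(5.74e-6) = 5.24.

5.24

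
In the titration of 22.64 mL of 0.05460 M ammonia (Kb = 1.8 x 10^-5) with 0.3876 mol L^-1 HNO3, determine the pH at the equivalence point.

5.29

n(NH3) = 0.05460 x 0.02264 = 0.001236 mol; V(HNO3) at equivalence = 0.001236/0.3876 = 0.003189 L.
At equivalence the base is fully converted to NH4+; total volume = 0.02583 L, so [NH4+] = 0.001236/0.02583 = 0.04786 M.
Ka(NH4+) = Kw/Kb = 1.0e-14 / 1.8 x 10^-5 = 5.56e-10.
[H^+] = sqrt(Ka x [NH4+]) = sqrt(5.56e-10 x 0.04786) = 5.16e-6 M.
pH = -log(5.16e-6) = 5.29.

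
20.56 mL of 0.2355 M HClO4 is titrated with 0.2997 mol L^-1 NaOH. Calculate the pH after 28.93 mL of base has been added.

12.89

n(acid) = 0.2355 x 0.02056 = 0.004842 mol; n(NaOH) added = 0.2997 x 0.02893 = 0.008670 mol.
Base is in excess by 0.008670 - 0.004842 = 0.003828 mol in a total volume of 0.04949 L.
[OH^-] = 0.003828/0.04949 = 0.07736 M, so pOH = 1.11 and pH = 14.00 - 1.11 = 12.89.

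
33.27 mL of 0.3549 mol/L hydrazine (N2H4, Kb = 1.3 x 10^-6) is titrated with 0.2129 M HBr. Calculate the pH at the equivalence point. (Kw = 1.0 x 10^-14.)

n(N2H4) = 0.3549 x 0.03327 = 0.01181 mol; V(HBr) at equivalence = 0.01181/0.2129 = 0.05546 L.
At equivalence the base is fully converted to N2H5+; total volume = 0.08873 L, so [N2H5+] = 0.01181/0.08873 = 0.1331 M.
Ka(N2H5+) = Kw/Kb = 1.0e-14 / 1.3 x 10^-6 = 7.69e-9.
[H^+] = sqrt(Ka x [N2H5+]) = sqrt(7.69e-9 x 0.1331) = 3.20e-5 M.
pH = -log(3.20e-5) = 4.49.

4.49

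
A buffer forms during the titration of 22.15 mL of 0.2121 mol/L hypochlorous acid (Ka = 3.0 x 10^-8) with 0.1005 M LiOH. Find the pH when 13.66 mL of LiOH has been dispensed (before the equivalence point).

Initial n(HClO) = 0.2121 x 0.02215 = 0.004698 mol.
n(LiOH) added = 0.1005 x 0.01366 = 0.001373 mol, converting that many moles of HClO to ClO-.
Remaining n(HClO) = 0.003325 mol; n(ClO-) = 0.001373 mol.
By Henderson-Hasselbalch, pH = pKa + log([A^-]/[HA]) = 7.52 + log(0.001373/0.003325) = 7.52 + (-0.38) = 7.14.

7.14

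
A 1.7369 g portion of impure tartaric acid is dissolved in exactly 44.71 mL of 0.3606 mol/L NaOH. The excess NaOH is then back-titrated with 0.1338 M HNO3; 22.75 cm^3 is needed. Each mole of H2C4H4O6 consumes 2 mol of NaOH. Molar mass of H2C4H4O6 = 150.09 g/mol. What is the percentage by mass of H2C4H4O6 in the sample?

56.5%

Total n(NaOH) added = 0.3606 x 0.04471 = 0.01612 mol.
n(HNO3) used = 0.1338 x 0.02275 = 0.003044 mol, which equals the excess n(NaOH).
So n(NaOH) consumed by the sample = 0.01612 - 0.003044 = 0.01308 mol.
n(H2C4H4O6) = 0.01308 / 2 = 0.006539 mol.
mass H2C4H4O6 = 0.006539 x 150.09 = 0.9815 g, so %H2C4H4O6 = 0.9815/1.7369 x 100 = 56.5%.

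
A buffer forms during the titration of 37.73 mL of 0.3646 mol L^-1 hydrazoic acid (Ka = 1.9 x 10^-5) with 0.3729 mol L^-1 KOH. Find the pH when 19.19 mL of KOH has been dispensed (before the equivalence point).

4.76

Initial n(HN3) = 0.3646 x 0.03773 = 0.01376 mol.
n(KOH) added = 0.3729 x 0.01919 = 0.007156 mol, converting that many moles of HN3 to N3-.
Remaining n(HN3) = 0.006600 mol; n(N3-) = 0.007156 mol.
By Henderson-Hasselbalch, pH = pKa + log([A^-]/[HA]) = 4.72 + log(0.007156/0.006600) = 4.72 + (+0.04) = 4.76.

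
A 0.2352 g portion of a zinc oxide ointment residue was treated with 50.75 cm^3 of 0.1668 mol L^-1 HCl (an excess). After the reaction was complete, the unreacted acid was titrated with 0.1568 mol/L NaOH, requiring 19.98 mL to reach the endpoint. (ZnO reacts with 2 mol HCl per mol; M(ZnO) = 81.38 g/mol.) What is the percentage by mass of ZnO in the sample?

Total n(HCl) added = 0.1668 x 0.05075 = 0.008465 mol.
n(NaOH) used = 0.1568 x 0.01998 = 0.003133 mol, which equals the excess n(HCl).
So n(HCl) consumed by the sample = 0.008465 - 0.003133 = 0.005332 mol.
n(ZnO) = 0.005332 / 2 = 0.002666 mol.
mass ZnO = 0.002666 x 81.38 = 0.2170 g, so %ZnO = 0.2170/0.2352 x 100 = 92.2%.

92.2%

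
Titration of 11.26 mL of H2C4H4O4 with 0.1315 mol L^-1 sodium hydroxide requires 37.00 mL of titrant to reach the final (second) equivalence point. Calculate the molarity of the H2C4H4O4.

0.216 M

n(NaOH) = 0.1315 x 0.03700 = 0.004866 mol.
At the final (second) equivalence point, 2 mol OH^- react per mol H2C4H4O4, so n(H2C4H4O4) = 0.004866 / 2 = 0.002433 mol.
[H2C4H4O4] = 0.002433 / 0.01126 L = 0.216 M.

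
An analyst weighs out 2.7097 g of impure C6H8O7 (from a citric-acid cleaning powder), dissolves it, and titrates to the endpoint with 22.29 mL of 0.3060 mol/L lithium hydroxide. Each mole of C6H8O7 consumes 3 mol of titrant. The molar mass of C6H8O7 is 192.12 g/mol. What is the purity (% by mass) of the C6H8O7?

n(LiOH) = 0.3060 x 0.02229 = 0.006821 mol.
n(C6H8O7) = 0.006821 / 3 = 0.002274 mol.
mass of C6H8O7 = 0.002274 x 192.12 = 0.4368 g.
% purity = 0.4368 / 2.7097 x 100 = 16.1%.

16.1%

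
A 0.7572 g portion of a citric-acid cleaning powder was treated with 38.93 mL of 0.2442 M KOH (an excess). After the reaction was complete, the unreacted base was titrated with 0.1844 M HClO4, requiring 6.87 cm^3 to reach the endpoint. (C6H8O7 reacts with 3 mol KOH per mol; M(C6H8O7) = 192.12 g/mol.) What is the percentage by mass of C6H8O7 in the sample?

69.7%

Total n(KOH) added = 0.2442 x 0.03893 = 0.009507 mol.
n(HClO4) used = 0.1844 x 0.006870 = 0.001267 mol, which equals the excess n(KOH).
So n(KOH) consumed by the sample = 0.009507 - 0.001267 = 0.008240 mol.
n(C6H8O7) = 0.008240 / 3 = 0.002747 mol.
mass C6H8O7 = 0.002747 x 192.12 = 0.5277 g, so %C6H8O7 = 0.5277/0.7572 x 100 = 69.7%.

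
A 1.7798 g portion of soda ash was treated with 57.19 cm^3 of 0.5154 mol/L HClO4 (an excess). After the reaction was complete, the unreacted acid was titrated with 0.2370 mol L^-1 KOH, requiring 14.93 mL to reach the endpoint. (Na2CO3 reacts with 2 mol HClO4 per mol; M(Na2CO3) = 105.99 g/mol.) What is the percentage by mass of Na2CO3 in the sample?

Total n(HClO4) added = 0.5154 x 0.05719 = 0.02948 mol.
n(KOH) used = 0.2370 x 0.01493 = 0.003538 mol, which equals the excess n(HClO4).
So n(HClO4) consumed by the sample = 0.02948 - 0.003538 = 0.02594 mol.
n(Na2CO3) = 0.02594 / 2 = 0.01297 mol.
mass Na2CO3 = 0.01297 x 105.99 = 1.375 g, so %Na2CO3 = 1.375/1.7798 x 100 = 77.2%.

77.2%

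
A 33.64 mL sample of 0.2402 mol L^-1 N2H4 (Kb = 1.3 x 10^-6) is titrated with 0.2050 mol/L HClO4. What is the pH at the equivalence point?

n(N2H4) = 0.2402 x 0.03364 = 0.008080 mol; V(HClO4) at equivalence = 0.008080/0.2050 = 0.03942 L.
At equivalence the base is fully converted to N2H5+; total volume = 0.07306 L, so [N2H5+] = 0.008080/0.07306 = 0.1106 M.
Ka(N2H5+) = Kw/Kb = 1.0e-14 / 1.3 x 10^-6 = 7.69e-9.
[H^+] = sqrt(Ka x [N2H5+]) = sqrt(7.69e-9 x 0.1106) = 2.92e-5 M.
pH = -log(2.92e-5) = 4.54.

4.54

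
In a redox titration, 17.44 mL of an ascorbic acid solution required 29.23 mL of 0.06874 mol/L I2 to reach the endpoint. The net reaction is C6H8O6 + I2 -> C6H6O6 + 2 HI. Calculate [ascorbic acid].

0.115 M

n(I2) = 0.06874 x 0.02923 = 0.002009 mol.
From the balanced equation, 1 mol I2 reacts with 1 mol ascorbic acid, so n(ascorbic acid) = 0.002009 x 1/1 = 0.002009 mol.
[ascorbic acid] = 0.002009 / 0.01744 L = 0.115 M.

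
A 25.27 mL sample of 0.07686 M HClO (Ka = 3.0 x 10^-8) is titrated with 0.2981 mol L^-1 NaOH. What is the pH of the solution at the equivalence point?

10.15

n(HClO) = 0.07686 x 0.02527 = 0.001942 mol; V(NaOH) at equivalence = 0.001942/0.2981 = 0.006515 L.
At equivalence all the acid is converted to ClO-; total volume = 0.02527 + 0.006515 = 0.03179 L, so [ClO-] = 0.001942/0.03179 = 0.06111 M.
Kb = Kw/Ka = 1.0e-14 / 3.0 x 10^-8 = 3.33e-7.
[OH^-] = sqrt(Kb x [ClO-]) = sqrt(3.33e-7 x 0.06111) = 0.000143 M.
pOH = 3.85, so pH = 14.00 - 3.85 = 10.15.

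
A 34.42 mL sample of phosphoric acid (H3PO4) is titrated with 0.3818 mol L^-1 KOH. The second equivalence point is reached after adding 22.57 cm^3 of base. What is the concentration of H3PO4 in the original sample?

0.125 M

n(KOH) = 0.3818 x 0.02257 = 0.008617 mol.
At the second equivalence point, 2 mol OH^- react per mol H3PO4, so n(H3PO4) = 0.008617 / 2 = 0.004309 mol.
[H3PO4] = 0.004309 / 0.03442 L = 0.125 M.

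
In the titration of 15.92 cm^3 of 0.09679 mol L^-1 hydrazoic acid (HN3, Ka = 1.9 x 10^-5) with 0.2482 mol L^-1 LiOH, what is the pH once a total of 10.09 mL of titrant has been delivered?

n(acid) = 0.09679 x 0.01592 = 0.001541 mol; n(LiOH) added = 0.2482 x 0.01009 = 0.002504 mol.
Base is in excess by 0.002504 - 0.001541 = 0.0009634 mol in a total volume of 0.02601 L.
[OH^-] = 0.0009634/0.02601 = 0.03704 M, so pOH = 1.43 and pH = 14.00 - 1.43 = 12.57.

12.57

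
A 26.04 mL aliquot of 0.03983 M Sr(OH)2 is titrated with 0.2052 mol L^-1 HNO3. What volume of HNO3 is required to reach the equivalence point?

10.1 mL

n(Sr(OH)2) = 0.03983 mol/L x 0.02604 L = 0.001037 mol.
The neutralisation is 1 Sr(OH)2 : 2 HNO3, so n(HNO3) = 0.001037 x 2/1 = 0.002074 mol.
V(HNO3) = 0.002074 / 0.2052 = 0.01011 L = 10.1 mL.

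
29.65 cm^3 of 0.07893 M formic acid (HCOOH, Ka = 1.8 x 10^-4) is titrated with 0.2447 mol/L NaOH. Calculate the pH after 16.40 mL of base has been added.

12.56

n(acid) = 0.07893 x 0.02965 = 0.002340 mol; n(NaOH) added = 0.2447 x 0.01640 = 0.004013 mol.
Base is in excess by 0.004013 - 0.002340 = 0.001673 mol in a total volume of 0.04605 L.
[OH^-] = 0.001673/0.04605 = 0.03633 M, so pOH = 1.44 and pH = 14.00 - 1.44 = 12.56.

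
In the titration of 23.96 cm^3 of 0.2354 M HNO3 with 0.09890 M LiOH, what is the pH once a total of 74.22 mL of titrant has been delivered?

12.24

n(acid) = 0.2354 x 0.02396 = 0.005640 mol; n(LiOH) added = 0.09890 x 0.07422 = 0.007340 mol.
Base is in excess by 0.007340 - 0.005640 = 0.001700 mol in a total volume of 0.09818 L.
[OH^-] = 0.001700/0.09818 = 0.01732 M, so pOH = 1.76 and pH = 14.00 - 1.76 = 12.24.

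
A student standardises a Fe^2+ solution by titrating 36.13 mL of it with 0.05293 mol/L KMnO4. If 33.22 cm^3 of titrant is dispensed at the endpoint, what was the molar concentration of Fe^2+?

0.243 M

n(KMnO4) = 0.05293 x 0.03322 = 0.001758 mol.
From the balanced equation, 1 mol KMnO4 reacts with 5 mol Fe^2+, so n(Fe^2+) = 0.001758 x 5/1 = 0.008792 mol.
[Fe^2+] = 0.008792 / 0.03613 L = 0.243 M.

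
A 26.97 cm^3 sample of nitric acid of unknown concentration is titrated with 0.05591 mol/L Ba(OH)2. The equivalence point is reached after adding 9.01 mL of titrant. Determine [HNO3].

0.0374 M

n(Ba(OH)2) delivered = 0.05591 x 0.009010 = 0.0005037 mol.
The reaction is 2 HNO3 + 1 Ba(OH)2, so n(HNO3) = 0.0005037 x 2/1 = 0.001007 mol.
[HNO3] = 0.001007 mol / 0.02697 L = 0.0374 M.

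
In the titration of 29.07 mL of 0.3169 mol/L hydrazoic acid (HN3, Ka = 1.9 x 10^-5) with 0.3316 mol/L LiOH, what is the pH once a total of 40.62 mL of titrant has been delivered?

12.79

n(acid) = 0.3169 x 0.02907 = 0.009212 mol; n(LiOH) added = 0.3316 x 0.04062 = 0.01347 mol.
Base is in excess by 0.01347 - 0.009212 = 0.004257 mol in a total volume of 0.06969 L.
[OH^-] = 0.004257/0.06969 = 0.06109 M, so pOH = 1.21 and pH = 14.00 - 1.21 = 12.79.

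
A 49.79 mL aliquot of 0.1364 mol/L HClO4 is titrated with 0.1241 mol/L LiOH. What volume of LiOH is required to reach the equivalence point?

54.7 mL

n(HClO4) = 0.1364 mol/L x 0.04979 L = 0.006791 mol.
At equivalence n(LiOH) = n(HClO4) = 0.006791 mol.
V(LiOH) = 0.006791 / 0.1241 = 0.05472 L = 54.7 mL.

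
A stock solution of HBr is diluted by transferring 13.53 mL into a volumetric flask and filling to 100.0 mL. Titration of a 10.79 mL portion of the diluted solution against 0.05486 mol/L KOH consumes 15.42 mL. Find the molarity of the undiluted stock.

n(KOH) = 0.05486 x 0.01542 = 0.0008459 mol.
n(HBr) in the aliquot = 0.0008459 mol.
[diluted HBr] = 0.0008459 / 0.01079 = 0.07840 M.
Dilution factor = 100.0/13.53 = 7.391, so [stock] = 0.07840 x 7.391 = 0.579 M.

0.579 M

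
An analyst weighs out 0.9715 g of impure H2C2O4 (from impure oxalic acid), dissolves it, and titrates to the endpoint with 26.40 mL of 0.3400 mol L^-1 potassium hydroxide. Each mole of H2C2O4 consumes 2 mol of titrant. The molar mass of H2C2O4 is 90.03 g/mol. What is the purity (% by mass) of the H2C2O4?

n(KOH) = 0.3400 x 0.02640 = 0.008976 mol.
n(H2C2O4) = 0.008976 / 2 = 0.004488 mol.
mass of H2C2O4 = 0.004488 x 90.03 = 0.4041 g.
% purity = 0.4041 / 0.9715 x 100 = 41.6%.

41.6%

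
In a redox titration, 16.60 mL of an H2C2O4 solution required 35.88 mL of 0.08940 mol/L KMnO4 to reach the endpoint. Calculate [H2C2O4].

0.483 M

n(KMnO4) = 0.08940 x 0.03588 = 0.003208 mol.
From the balanced equation, 2 mol KMnO4 reacts with 5 mol H2C2O4, so n(H2C2O4) = 0.003208 x 5/2 = 0.008019 mol.
[H2C2O4] = 0.008019 / 0.01660 L = 0.483 M.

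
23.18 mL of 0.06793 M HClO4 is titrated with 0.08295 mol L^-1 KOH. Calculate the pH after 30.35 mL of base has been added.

12.25

n(acid) = 0.06793 x 0.02318 = 0.001575 mol; n(KOH) added = 0.08295 x 0.03035 = 0.002518 mol.
Base is in excess by 0.002518 - 0.001575 = 0.0009429 mol in a total volume of 0.05353 L.
[OH^-] = 0.0009429/0.05353 = 0.01761 M, so pOH = 1.75 and pH = 14.00 - 1.75 = 12.25.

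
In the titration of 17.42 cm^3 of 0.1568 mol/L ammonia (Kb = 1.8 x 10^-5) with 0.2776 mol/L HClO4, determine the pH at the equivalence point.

5.13

n(NH3) = 0.1568 x 0.01742 = 0.002731 mol; V(HClO4) at equivalence = 0.002731/0.2776 = 0.009840 L.
At equivalence the base is fully converted to NH4+; total volume = 0.02726 L, so [NH4+] = 0.002731/0.02726 = 0.1002 M.
Ka(NH4+) = Kw/Kb = 1.0e-14 / 1.8 x 10^-5 = 5.56e-10.
[H^+] = sqrt(Ka x [NH4+]) = sqrt(5.56e-10 x 0.1002) = 7.46e-6 M.
pH = -log(7.46e-6) = 5.13.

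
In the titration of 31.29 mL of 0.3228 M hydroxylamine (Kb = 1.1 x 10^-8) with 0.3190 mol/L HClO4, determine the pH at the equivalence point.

3.42

n(NH2OH) = 0.3228 x 0.03129 = 0.01010 mol; V(HClO4) at equivalence = 0.01010/0.3190 = 0.03166 L.
At equivalence the base is fully converted to NH3OH+; total volume = 0.06295 L, so [NH3OH+] = 0.01010/0.06295 = 0.1604 M.
Ka(NH3OH+) = Kw/Kb = 1.0e-14 / 1.1 x 10^-8 = 9.09e-7.
[H^+] = sqrt(Ka x [NH3OH+]) = sqrt(9.09e-7 x 0.1604) = 0.000382 M.
pH = -log(0.000382) = 3.42.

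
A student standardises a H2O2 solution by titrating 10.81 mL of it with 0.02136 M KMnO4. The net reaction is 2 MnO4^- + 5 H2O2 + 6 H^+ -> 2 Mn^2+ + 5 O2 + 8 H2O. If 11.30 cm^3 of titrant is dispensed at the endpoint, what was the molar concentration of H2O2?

n(KMnO4) = 0.02136 x 0.01130 = 0.0002414 mol.
From the balanced equation, 2 mol KMnO4 reacts with 5 mol H2O2, so n(H2O2) = 0.0002414 x 5/2 = 0.0006034 mol.
[H2O2] = 0.0006034 / 0.01081 L = 0.0558 M.

0.0558 M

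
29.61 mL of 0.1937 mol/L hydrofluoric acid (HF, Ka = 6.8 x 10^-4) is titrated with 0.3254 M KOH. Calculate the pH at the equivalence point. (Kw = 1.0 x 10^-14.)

n(HF) = 0.1937 x 0.02961 = 0.005735 mol; V(KOH) at equivalence = 0.005735/0.3254 = 0.01763 L.
At equivalence all the acid is converted to F-; total volume = 0.02961 + 0.01763 = 0.04724 L, so [F-] = 0.005735/0.04724 = 0.1214 M.
Kb = Kw/Ka = 1.0e-14 / 6.8 x 10^-4 = 1.47e-11.
[OH^-] = sqrt(Kb x [F-]) = sqrt(1.47e-11 x 0.1214) = 1.34e-6 M.
pOH = 5.87, so pH = 14.00 - 5.87 = 8.13.

8.13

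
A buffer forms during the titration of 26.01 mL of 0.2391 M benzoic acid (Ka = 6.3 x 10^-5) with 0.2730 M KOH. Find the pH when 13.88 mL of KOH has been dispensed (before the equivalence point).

Initial n(C6H5COOH) = 0.2391 x 0.02601 = 0.006219 mol.
n(KOH) added = 0.2730 x 0.01388 = 0.003789 mol, converting that many moles of C6H5COOH to C6H5COO-.
Remaining n(C6H5COOH) = 0.002430 mol; n(C6H5COO-) = 0.003789 mol.
By Henderson-Hasselbalch, pH = pKa + log([A^-]/[HA]) = 4.20 + log(0.003789/0.002430) = 4.20 + (+0.19) = 4.39.

4.39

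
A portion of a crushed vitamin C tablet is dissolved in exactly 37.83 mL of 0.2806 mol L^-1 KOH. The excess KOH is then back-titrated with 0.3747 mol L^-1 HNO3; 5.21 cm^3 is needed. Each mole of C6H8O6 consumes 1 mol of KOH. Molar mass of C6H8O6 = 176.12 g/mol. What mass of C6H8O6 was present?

Total n(KOH) added = 0.2806 x 0.03783 = 0.01062 mol.
n(HNO3) used = 0.3747 x 0.005210 = 0.001952 mol, which equals the excess n(KOH).
So n(KOH) consumed by the sample = 0.01062 - 0.001952 = 0.008663 mol.
n(C6H8O6) = 0.008663 / 1 = 0.008663 mol.
mass = 0.008663 mol x 176.12 g/mol = 1.53 g.

1.53 g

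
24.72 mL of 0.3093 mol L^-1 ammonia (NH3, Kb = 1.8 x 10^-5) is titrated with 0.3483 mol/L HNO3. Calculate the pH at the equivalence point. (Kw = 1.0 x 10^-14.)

n(NH3) = 0.3093 x 0.02472 = 0.007646 mol; V(HNO3) at equivalence = 0.007646/0.3483 = 0.02195 L.
At equivalence the base is fully converted to NH4+; total volume = 0.04667 L, so [NH4+] = 0.007646/0.04667 = 0.1638 M.
Ka(NH4+) = Kw/Kb = 1.0e-14 / 1.8 x 10^-5 = 5.56e-10.
[H^+] = sqrt(Ka x [NH4+]) = sqrt(5.56e-10 x 0.1638) = 9.54e-6 M.
pH = -log(9.54e-6) = 5.02.

5.02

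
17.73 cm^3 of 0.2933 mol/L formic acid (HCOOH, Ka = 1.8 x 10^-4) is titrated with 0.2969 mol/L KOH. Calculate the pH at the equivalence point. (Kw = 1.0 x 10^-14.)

n(HCOOH) = 0.2933 x 0.01773 = 0.005200 mol; V(KOH) at equivalence = 0.005200/0.2969 = 0.01752 L.
At equivalence all the acid is converted to HCOO-; total volume = 0.01773 + 0.01752 = 0.03525 L, so [HCOO-] = 0.005200/0.03525 = 0.1475 M.
Kb = Kw/Ka = 1.0e-14 / 1.8 x 10^-4 = 5.56e-11.
[OH^-] = sqrt(Kb x [HCOO-]) = sqrt(5.56e-11 x 0.1475) = 2.86e-6 M.
pOH = 5.54, so pH = 14.00 - 5.54 = 8.46.

8.46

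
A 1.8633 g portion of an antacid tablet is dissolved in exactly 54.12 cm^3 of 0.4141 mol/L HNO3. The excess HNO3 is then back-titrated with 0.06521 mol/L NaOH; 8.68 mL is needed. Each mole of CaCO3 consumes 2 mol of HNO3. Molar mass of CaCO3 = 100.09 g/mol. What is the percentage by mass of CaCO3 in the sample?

58.7%

Total n(HNO3) added = 0.4141 x 0.05412 = 0.02241 mol.
n(NaOH) used = 0.06521 x 0.008680 = 0.0005660 mol, which equals the excess n(HNO3).
So n(HNO3) consumed by the sample = 0.02241 - 0.0005660 = 0.02185 mol.
n(CaCO3) = 0.02185 / 2 = 0.01092 mol.
mass CaCO3 = 0.01092 x 100.09 = 1.093 g, so %CaCO3 = 1.093/1.8633 x 100 = 58.7%.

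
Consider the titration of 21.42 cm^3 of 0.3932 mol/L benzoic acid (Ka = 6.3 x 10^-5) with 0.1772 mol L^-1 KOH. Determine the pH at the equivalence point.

8.64

n(C6H5COOH) = 0.3932 x 0.02142 = 0.008422 mol; V(KOH) at equivalence = 0.008422/0.1772 = 0.04753 L.
At equivalence all the acid is converted to C6H5COO-; total volume = 0.02142 + 0.04753 = 0.06895 L, so [C6H5COO-] = 0.008422/0.06895 = 0.1222 M.
Kb = Kw/Ka = 1.0e-14 / 6.3 x 10^-5 = 1.59e-10.
[OH^-] = sqrt(Kb x [C6H5COO-]) = sqrt(1.59e-10 x 0.1222) = 4.40e-6 M.
pOH = 5.36, so pH = 14.00 - 5.36 = 8.64.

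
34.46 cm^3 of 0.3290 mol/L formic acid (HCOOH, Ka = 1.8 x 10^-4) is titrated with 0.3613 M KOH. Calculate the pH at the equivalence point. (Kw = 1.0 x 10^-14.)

8.49

n(HCOOH) = 0.3290 x 0.03446 = 0.01134 mol; V(KOH) at equivalence = 0.01134/0.3613 = 0.03138 L.
At equivalence all the acid is converted to HCOO-; total volume = 0.03446 + 0.03138 = 0.06584 L, so [HCOO-] = 0.01134/0.06584 = 0.1722 M.
Kb = Kw/Ka = 1.0e-14 / 1.8 x 10^-4 = 5.56e-11.
[OH^-] = sqrt(Kb x [HCOO-]) = sqrt(5.56e-11 x 0.1722) = 3.09e-6 M.
pOH = 5.51, so pH = 14.00 - 5.51 = 8.49.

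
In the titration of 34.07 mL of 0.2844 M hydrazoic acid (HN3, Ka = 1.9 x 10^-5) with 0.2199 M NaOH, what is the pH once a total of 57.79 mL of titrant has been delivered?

n(acid) = 0.2844 x 0.03407 = 0.009690 mol; n(NaOH) added = 0.2199 x 0.05779 = 0.01271 mol.
Base is in excess by 0.01271 - 0.009690 = 0.003019 mol in a total volume of 0.09186 L.
[OH^-] = 0.003019/0.09186 = 0.03286 M, so pOH = 1.48 and pH = 14.00 - 1.48 = 12.52.

12.52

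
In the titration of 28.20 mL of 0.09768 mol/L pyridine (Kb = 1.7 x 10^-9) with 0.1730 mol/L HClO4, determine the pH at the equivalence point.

n(C5H5N) = 0.09768 x 0.02820 = 0.002755 mol; V(HClO4) at equivalence = 0.002755/0.1730 = 0.01592 L.
At equivalence the base is fully converted to C5H5NH+; total volume = 0.04412 L, so [C5H5NH+] = 0.002755/0.04412 = 0.06243 M.
Ka(C5H5NH+) = Kw/Kb = 1.0e-14 / 1.7 x 10^-9 = 5.88e-6.
[H^+] = sqrt(Ka x [C5H5NH+]) = sqrt(5.88e-6 x 0.06243) = 0.000606 M.
pH = -log(0.000606) = 3.22.

3.22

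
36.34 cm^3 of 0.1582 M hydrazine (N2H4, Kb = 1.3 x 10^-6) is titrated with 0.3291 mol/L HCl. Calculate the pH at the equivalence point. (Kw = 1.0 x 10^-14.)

4.54

n(N2H4) = 0.1582 x 0.03634 = 0.005749 mol; V(HCl) at equivalence = 0.005749/0.3291 = 0.01747 L.
At equivalence the base is fully converted to N2H5+; total volume = 0.05381 L, so [N2H5+] = 0.005749/0.05381 = 0.1068 M.
Ka(N2H5+) = Kw/Kb = 1.0e-14 / 1.3 x 10^-6 = 7.69e-9.
[H^+] = sqrt(Ka x [N2H5+]) = sqrt(7.69e-9 x 0.1068) = 2.87e-5 M.
pH = -log(2.87e-5) = 4.54.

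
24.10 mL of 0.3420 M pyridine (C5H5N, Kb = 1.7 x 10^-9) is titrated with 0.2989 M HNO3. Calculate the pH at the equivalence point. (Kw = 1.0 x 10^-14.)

3.01

n(C5H5N) = 0.3420 x 0.02410 = 0.008242 mol; V(HNO3) at equivalence = 0.008242/0.2989 = 0.02758 L.
At equivalence the base is fully converted to C5H5NH+; total volume = 0.05168 L, so [C5H5NH+] = 0.008242/0.05168 = 0.1595 M.
Ka(C5H5NH+) = Kw/Kb = 1.0e-14 / 1.7 x 10^-9 = 5.88e-6.
[H^+] = sqrt(Ka x [C5H5NH+]) = sqrt(5.88e-6 x 0.1595) = 0.000969 M.
pH = -log(0.000969) = 3.01.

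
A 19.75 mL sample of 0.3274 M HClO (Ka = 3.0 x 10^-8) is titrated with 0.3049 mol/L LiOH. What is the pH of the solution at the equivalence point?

10.36

n(HClO) = 0.3274 x 0.01975 = 0.006466 mol; V(LiOH) at equivalence = 0.006466/0.3049 = 0.02121 L.
At equivalence all the acid is converted to ClO-; total volume = 0.01975 + 0.02121 = 0.04096 L, so [ClO-] = 0.006466/0.04096 = 0.1579 M.
Kb = Kw/Ka = 1.0e-14 / 3.0 x 10^-8 = 3.33e-7.
[OH^-] = sqrt(Kb x [ClO-]) = sqrt(3.33e-7 x 0.1579) = 0.000229 M.
pOH = 3.64, so pH = 14.00 - 3.64 = 10.36.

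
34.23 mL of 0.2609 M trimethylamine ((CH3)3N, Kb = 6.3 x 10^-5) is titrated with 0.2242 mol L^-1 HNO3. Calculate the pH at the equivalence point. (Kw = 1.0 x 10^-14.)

5.36

n((CH3)3N) = 0.2609 x 0.03423 = 0.008931 mol; V(HNO3) at equivalence = 0.008931/0.2242 = 0.03983 L.
At equivalence the base is fully converted to (CH3)3NH+; total volume = 0.07406 L, so [(CH3)3NH+] = 0.008931/0.07406 = 0.1206 M.
Ka((CH3)3NH+) = Kw/Kb = 1.0e-14 / 6.3 x 10^-5 = 1.59e-10.
[H^+] = sqrt(Ka x [(CH3)3NH+]) = sqrt(1.59e-10 x 0.1206) = 4.37e-6 M.
pH = -log(4.37e-6) = 5.36.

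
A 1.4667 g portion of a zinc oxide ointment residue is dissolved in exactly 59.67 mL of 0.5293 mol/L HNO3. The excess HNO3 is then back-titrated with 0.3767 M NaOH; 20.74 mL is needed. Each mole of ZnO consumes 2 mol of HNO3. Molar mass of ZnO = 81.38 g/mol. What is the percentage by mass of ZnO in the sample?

65.9%

Total n(HNO3) added = 0.5293 x 0.05967 = 0.03158 mol.
n(NaOH) used = 0.3767 x 0.02074 = 0.007813 mol, which equals the excess n(HNO3).
So n(HNO3) consumed by the sample = 0.03158 - 0.007813 = 0.02377 mol.
n(ZnO) = 0.02377 / 2 = 0.01189 mol.
mass ZnO = 0.01189 x 81.38 = 0.9672 g, so %ZnO = 0.9672/1.4667 x 100 = 65.9%.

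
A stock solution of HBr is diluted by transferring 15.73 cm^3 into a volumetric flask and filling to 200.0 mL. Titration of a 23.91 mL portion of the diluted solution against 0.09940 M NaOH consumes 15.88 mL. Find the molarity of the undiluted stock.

n(NaOH) = 0.09940 x 0.01588 = 0.001578 mol.
n(HBr) in the aliquot = 0.001578 mol.
[diluted HBr] = 0.001578 / 0.02391 = 0.06602 M.
Dilution factor = 200.0/15.73 = 12.71, so [stock] = 0.06602 x 12.71 = 0.839 M.

0.839 M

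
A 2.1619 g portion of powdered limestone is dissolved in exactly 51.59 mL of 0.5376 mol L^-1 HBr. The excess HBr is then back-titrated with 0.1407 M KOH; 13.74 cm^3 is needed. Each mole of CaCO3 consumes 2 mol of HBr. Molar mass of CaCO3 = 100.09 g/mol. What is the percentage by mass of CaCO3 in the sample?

Total n(HBr) added = 0.5376 x 0.05159 = 0.02773 mol.
n(KOH) used = 0.1407 x 0.01374 = 0.001933 mol, which equals the excess n(HBr).
So n(HBr) consumed by the sample = 0.02773 - 0.001933 = 0.02580 mol.
n(CaCO3) = 0.02580 / 2 = 0.01290 mol.
mass CaCO3 = 0.01290 x 100.09 = 1.291 g, so %CaCO3 = 1.291/2.1619 x 100 = 59.7%.

59.7%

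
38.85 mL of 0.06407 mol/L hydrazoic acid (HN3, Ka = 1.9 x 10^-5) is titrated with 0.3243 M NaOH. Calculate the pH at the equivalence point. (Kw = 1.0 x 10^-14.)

n(HN3) = 0.06407 x 0.03885 = 0.002489 mol; V(NaOH) at equivalence = 0.002489/0.3243 = 0.007675 L.
At equivalence all the acid is converted to N3-; total volume = 0.03885 + 0.007675 = 0.04653 L, so [N3-] = 0.002489/0.04653 = 0.05350 M.
Kb = Kw/Ka = 1.0e-14 / 1.9 x 10^-5 = 5.26e-10.
[OH^-] = sqrt(Kb x [N3-]) = sqrt(5.26e-10 x 0.05350) = 5.31e-6 M.
pOH = 5.28, so pH = 14.00 - 5.28 = 8.72.

8.72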